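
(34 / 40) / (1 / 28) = 119 / 5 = 23.80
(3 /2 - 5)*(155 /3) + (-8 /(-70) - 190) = -77851 /210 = -370.72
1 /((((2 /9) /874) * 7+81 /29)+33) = 114057 /4082657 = 0.03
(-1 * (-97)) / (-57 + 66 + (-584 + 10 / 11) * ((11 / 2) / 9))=-291 / 1042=-0.28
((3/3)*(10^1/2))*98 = 490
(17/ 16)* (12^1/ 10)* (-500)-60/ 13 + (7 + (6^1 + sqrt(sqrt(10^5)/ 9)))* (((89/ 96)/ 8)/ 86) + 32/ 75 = -4591285773/ 7155200 + 445* 10^(1/ 4)/ 99072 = -641.66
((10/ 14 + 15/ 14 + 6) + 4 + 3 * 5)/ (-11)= -375/ 154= -2.44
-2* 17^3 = -9826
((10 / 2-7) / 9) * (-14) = 3.11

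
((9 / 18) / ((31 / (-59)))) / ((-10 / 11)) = 649 / 620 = 1.05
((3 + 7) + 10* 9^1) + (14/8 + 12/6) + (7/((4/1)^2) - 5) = 1587/16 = 99.19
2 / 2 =1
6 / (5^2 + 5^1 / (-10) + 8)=12 / 65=0.18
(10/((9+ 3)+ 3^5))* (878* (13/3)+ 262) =24400/153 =159.48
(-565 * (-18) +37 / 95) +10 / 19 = 966237 / 95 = 10170.92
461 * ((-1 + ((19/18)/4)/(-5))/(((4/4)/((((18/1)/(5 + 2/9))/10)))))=-167.28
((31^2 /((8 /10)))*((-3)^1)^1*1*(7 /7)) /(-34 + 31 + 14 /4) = -14415 /2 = -7207.50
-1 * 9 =-9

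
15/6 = 5/2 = 2.50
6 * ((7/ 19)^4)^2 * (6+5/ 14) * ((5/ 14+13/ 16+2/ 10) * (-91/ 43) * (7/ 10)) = -15347381815857/ 584234568610400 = -0.03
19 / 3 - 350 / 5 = -191 / 3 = -63.67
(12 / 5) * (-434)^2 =2260272 / 5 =452054.40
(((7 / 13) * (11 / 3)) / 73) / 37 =77 / 105339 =0.00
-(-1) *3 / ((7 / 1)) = 3 / 7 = 0.43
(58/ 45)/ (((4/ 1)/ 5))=29/ 18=1.61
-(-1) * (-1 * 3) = -3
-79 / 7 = -11.29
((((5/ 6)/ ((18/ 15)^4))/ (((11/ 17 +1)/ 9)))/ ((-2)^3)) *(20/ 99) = -265625/ 4790016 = -0.06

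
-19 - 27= -46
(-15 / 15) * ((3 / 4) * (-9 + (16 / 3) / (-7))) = 205 / 28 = 7.32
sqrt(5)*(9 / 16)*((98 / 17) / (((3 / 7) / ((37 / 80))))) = 38073*sqrt(5) / 10880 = 7.82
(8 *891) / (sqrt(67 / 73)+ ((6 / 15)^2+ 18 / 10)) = 35412300 / 7411- 247500 *sqrt(4891) / 7411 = 2442.75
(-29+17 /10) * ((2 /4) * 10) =-273 /2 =-136.50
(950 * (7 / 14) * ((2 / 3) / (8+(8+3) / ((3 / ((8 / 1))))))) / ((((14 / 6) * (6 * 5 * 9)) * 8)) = 95 / 56448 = 0.00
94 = 94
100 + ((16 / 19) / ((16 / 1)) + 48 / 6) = 2053 / 19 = 108.05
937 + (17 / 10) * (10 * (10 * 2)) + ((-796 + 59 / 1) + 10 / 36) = 9725 / 18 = 540.28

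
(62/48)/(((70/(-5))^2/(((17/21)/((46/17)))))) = 8959/4544064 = 0.00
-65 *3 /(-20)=39 /4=9.75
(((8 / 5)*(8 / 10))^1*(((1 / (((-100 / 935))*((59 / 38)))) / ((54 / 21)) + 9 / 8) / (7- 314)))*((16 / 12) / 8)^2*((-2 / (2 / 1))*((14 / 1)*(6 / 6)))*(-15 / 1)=361858 / 12226275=0.03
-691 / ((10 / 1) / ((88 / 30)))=-15202 / 75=-202.69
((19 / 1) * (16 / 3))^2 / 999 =92416 / 8991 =10.28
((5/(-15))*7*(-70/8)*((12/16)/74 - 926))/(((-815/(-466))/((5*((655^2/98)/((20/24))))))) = -27399110592725/96496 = -283940376.73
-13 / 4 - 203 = -825 / 4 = -206.25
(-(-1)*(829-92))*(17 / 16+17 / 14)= 187935 / 112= 1677.99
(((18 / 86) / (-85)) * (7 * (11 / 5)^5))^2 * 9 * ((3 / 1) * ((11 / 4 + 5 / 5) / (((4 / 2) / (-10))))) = -399.48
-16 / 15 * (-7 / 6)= 1.24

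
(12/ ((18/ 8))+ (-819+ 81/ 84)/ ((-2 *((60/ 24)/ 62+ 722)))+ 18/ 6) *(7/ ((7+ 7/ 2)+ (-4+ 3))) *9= 100400145/ 1701127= 59.02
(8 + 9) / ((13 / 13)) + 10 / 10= 18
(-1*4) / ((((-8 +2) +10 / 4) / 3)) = 24 / 7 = 3.43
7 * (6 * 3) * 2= 252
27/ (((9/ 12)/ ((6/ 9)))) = 24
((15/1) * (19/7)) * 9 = 2565/7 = 366.43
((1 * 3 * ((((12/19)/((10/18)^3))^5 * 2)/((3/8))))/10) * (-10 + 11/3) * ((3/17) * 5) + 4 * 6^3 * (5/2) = -263819992158036849744/67610382080078125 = -3902.06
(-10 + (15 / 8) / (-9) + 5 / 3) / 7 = -205 / 168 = -1.22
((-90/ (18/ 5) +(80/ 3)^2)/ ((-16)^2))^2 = 38130625/ 5308416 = 7.18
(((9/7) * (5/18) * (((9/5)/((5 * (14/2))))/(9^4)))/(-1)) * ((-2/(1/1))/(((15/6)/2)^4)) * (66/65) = 5632/2418609375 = 0.00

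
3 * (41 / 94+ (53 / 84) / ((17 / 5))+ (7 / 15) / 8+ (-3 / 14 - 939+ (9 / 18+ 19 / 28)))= -629115609 / 223720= -2812.07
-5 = -5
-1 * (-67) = 67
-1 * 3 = -3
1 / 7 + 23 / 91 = 36 / 91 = 0.40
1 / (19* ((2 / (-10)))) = -0.26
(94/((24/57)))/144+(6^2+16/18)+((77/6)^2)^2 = 140811433/5184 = 27162.70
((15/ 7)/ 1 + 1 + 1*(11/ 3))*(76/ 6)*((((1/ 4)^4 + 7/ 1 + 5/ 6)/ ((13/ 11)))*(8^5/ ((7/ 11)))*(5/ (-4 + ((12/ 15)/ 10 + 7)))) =442805792000/ 9261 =47814036.50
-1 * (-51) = 51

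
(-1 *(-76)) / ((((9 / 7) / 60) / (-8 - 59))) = -712880 / 3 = -237626.67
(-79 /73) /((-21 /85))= 6715 /1533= 4.38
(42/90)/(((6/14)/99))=539/5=107.80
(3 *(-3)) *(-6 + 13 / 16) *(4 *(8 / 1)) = 1494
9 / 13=0.69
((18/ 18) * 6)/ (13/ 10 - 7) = -20/ 19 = -1.05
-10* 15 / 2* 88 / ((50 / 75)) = -9900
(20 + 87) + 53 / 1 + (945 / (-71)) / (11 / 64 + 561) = 81586784 / 509993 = 159.98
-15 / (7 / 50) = -750 / 7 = -107.14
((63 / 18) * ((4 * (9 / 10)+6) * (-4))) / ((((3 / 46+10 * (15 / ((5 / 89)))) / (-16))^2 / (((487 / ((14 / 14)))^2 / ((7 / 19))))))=-78111887163392 / 25142482215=-3106.77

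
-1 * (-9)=9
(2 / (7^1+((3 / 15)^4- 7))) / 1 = 1250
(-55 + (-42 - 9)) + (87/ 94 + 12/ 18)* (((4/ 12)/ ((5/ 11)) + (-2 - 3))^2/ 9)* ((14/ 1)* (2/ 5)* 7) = 28903942/ 1427625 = 20.25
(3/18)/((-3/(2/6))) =-1/54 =-0.02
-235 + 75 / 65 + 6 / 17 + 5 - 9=-52486 / 221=-237.49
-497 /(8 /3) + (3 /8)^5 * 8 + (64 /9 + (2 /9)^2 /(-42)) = -1248579425 /6967296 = -179.21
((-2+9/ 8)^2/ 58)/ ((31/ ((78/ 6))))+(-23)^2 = 60873725/ 115072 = 529.01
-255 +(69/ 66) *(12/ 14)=-19566/ 77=-254.10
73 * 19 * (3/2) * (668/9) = 463258/3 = 154419.33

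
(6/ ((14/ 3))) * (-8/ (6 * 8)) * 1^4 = -3/ 14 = -0.21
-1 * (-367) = 367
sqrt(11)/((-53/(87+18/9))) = -89 * sqrt(11)/53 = -5.57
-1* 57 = -57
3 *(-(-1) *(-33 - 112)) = -435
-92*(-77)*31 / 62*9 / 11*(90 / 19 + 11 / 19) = 292698 / 19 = 15405.16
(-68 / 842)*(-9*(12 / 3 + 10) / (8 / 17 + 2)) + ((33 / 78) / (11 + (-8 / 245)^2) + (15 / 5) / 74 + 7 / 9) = 17981780953 / 3614035347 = 4.98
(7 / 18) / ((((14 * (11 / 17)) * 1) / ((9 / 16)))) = 17 / 704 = 0.02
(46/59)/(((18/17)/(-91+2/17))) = -11845/177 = -66.92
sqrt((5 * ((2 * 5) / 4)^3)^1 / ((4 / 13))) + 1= 1 + 25 * sqrt(26) / 8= 16.93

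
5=5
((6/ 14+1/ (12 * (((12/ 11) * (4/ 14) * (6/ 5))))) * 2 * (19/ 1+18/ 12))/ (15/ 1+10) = 323039/ 302400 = 1.07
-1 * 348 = -348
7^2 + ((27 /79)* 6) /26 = 50404 /1027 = 49.08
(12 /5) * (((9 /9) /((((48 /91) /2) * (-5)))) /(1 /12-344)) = 546 /103175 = 0.01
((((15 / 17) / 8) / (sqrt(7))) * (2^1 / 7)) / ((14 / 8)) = 15 * sqrt(7) / 5831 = 0.01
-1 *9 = -9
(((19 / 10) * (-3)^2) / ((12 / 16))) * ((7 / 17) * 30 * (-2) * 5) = -47880 / 17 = -2816.47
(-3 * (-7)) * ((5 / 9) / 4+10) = 2555 / 12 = 212.92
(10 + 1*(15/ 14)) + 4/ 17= 2691/ 238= 11.31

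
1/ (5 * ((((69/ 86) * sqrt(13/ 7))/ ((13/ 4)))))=43 * sqrt(91)/ 690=0.59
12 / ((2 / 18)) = 108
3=3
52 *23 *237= 283452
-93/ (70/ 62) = -2883/ 35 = -82.37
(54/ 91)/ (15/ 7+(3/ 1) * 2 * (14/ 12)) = 27/ 416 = 0.06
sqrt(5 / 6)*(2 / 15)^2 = 2*sqrt(30) / 675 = 0.02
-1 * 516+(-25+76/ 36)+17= -4697/ 9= -521.89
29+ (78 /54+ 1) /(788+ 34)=107282 /3699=29.00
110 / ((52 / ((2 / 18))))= 55 / 234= 0.24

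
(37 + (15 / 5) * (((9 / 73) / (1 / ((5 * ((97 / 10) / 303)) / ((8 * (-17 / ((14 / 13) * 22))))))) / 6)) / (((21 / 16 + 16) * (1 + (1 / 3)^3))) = 13021823547 / 6318941174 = 2.06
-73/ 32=-2.28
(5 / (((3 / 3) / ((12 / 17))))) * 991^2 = 58924860 / 17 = 3466168.24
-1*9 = -9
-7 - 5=-12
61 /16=3.81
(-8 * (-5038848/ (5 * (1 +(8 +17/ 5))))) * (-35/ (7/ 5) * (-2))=1007769600/ 31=32508696.77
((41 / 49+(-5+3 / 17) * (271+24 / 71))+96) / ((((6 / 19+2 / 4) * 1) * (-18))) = 151323505 / 1833433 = 82.54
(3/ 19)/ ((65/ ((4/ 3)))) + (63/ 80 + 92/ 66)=284917/ 130416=2.18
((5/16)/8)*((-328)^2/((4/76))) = 159695/2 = 79847.50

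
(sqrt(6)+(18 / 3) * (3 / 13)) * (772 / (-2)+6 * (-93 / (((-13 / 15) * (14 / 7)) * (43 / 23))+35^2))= 71804358 / 7267+3989131 * sqrt(6) / 559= 27360.91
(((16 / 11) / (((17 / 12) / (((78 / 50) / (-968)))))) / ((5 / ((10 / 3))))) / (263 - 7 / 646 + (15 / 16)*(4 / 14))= -663936 / 158448662075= -0.00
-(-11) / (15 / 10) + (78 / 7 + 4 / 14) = 394 / 21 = 18.76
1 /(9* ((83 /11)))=11 /747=0.01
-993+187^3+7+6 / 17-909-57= 111133273 / 17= 6537251.35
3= 3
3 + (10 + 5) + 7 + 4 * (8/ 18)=26.78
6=6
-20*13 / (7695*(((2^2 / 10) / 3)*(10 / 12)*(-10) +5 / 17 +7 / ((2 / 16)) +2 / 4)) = -1768 / 2913669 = -0.00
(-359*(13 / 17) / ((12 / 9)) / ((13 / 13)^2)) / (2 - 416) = 4667 / 9384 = 0.50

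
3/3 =1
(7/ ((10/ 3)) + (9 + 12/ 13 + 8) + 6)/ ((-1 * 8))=-3383/ 1040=-3.25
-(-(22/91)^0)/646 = 1/646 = 0.00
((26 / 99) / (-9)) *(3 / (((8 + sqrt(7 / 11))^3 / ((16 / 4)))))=-6635200 / 9142439571 + 220376 *sqrt(77) / 9142439571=-0.00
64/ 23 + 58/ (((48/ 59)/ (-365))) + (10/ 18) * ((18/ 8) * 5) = -26012.43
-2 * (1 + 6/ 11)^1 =-34/ 11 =-3.09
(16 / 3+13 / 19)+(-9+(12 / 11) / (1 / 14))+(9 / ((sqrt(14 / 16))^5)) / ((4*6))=48*sqrt(14) / 343+7706 / 627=12.81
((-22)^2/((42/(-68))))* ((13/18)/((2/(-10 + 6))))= 213928/189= 1131.89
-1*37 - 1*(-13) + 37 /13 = -275 /13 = -21.15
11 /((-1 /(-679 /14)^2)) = -103499 /4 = -25874.75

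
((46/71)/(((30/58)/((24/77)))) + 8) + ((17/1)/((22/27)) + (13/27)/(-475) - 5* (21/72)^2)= 129358888601/4487313600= 28.83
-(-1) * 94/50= 47/25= 1.88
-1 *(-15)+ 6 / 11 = 171 / 11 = 15.55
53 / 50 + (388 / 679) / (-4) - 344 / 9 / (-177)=1.13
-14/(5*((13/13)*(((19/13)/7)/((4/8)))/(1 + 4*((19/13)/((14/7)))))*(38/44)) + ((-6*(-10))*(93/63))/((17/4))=-2065982/214795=-9.62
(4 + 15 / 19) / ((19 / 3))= 0.76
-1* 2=-2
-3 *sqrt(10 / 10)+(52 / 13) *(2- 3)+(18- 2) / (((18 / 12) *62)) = -635 / 93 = -6.83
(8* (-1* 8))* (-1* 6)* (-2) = -768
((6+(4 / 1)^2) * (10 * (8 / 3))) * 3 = 1760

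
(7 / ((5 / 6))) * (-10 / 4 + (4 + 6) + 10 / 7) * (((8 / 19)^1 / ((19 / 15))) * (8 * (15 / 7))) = 1080000 / 2527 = 427.38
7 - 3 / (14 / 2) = 46 / 7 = 6.57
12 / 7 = 1.71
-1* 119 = -119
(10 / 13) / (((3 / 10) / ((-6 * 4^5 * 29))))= -456861.54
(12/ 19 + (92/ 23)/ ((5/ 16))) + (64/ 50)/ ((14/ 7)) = 6684/ 475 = 14.07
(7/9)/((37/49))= 343/333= 1.03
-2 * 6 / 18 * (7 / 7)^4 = -2 / 3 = -0.67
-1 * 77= -77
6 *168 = 1008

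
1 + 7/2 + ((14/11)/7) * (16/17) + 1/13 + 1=27947/4862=5.75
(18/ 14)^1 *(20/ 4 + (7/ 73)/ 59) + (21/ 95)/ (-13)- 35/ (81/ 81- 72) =18258430796/ 2643615065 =6.91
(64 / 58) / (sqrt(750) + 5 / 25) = -160 / 543721 + 4000 * sqrt(30) / 543721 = 0.04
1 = 1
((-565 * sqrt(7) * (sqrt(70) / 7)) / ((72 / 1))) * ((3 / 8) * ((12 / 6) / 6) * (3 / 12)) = -565 * sqrt(10) / 2304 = -0.78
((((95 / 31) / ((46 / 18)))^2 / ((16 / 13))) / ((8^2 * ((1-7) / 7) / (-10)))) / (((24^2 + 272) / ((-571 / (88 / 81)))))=-5127946653375 / 38847004934144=-0.13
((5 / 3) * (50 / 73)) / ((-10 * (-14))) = 25 / 3066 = 0.01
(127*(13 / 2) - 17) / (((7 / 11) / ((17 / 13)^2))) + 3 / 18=1101608 / 507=2172.80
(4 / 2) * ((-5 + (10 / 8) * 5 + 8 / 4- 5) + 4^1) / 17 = 9 / 34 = 0.26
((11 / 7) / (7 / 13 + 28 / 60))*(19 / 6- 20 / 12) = 6435 / 2744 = 2.35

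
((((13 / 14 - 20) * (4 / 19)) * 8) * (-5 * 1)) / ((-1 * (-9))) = 17.84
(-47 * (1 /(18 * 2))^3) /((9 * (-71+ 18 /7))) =329 /201134016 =0.00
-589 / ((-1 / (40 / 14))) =1682.86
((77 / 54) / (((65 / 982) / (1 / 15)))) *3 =37807 / 8775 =4.31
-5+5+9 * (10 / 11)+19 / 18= 1829 / 198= 9.24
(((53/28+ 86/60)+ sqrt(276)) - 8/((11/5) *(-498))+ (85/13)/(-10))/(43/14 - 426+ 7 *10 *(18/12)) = -28 *sqrt(69)/4451 - 4452661/528289190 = -0.06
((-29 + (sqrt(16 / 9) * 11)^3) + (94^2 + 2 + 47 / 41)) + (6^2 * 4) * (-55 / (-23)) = 313411088 / 25461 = 12309.46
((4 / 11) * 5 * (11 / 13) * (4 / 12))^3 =8000 / 59319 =0.13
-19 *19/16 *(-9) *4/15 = 1083/20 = 54.15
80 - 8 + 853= 925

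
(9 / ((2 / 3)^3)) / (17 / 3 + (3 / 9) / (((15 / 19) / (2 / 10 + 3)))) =4.33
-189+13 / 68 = -12839 / 68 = -188.81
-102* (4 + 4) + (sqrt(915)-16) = -832 + sqrt(915) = -801.75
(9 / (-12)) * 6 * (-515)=4635 / 2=2317.50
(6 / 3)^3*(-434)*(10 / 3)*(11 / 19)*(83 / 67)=-8300.43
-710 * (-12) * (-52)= -443040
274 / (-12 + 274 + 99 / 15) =1370 / 1343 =1.02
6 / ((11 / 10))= 60 / 11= 5.45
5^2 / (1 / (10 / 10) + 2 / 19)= 22.62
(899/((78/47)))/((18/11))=464783/1404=331.04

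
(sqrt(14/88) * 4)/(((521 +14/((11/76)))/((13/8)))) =13 * sqrt(77)/27180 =0.00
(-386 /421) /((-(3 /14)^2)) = 75656 /3789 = 19.97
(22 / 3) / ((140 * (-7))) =-11 / 1470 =-0.01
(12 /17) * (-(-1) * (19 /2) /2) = 57 /17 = 3.35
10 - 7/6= 53/6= 8.83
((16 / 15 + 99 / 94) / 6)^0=1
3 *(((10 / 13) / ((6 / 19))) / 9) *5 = 475 / 117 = 4.06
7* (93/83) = 651/83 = 7.84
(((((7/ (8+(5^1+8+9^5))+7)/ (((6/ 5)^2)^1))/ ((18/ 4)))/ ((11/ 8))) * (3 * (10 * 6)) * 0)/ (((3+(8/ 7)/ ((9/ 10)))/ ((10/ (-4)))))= 0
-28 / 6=-14 / 3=-4.67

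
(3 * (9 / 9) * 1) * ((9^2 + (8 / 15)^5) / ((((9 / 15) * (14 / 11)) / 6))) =676963573 / 354375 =1910.30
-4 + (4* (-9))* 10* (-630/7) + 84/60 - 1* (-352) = 163747/5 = 32749.40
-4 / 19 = -0.21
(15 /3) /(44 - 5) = 5 /39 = 0.13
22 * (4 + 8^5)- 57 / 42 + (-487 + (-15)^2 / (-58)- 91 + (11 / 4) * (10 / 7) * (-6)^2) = 720542.19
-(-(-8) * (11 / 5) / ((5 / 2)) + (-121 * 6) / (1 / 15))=272074 / 25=10882.96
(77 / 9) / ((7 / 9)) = 11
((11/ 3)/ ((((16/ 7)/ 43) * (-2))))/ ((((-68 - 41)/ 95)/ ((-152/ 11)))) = -543305/ 1308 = -415.37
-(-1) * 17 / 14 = 17 / 14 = 1.21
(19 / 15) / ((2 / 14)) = 133 / 15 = 8.87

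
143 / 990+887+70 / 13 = 1044259 / 1170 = 892.53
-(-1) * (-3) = -3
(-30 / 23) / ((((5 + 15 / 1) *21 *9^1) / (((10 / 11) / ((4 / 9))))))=-5 / 7084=-0.00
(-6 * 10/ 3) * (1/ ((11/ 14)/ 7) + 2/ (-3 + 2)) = -1520/ 11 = -138.18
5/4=1.25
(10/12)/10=1/12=0.08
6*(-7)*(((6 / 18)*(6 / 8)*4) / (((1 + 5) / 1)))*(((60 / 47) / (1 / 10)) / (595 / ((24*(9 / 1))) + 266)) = -129600 / 389771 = -0.33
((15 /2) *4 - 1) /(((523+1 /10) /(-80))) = -23200 /5231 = -4.44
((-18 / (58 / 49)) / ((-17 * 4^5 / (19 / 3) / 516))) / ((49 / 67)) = 492651 / 126208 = 3.90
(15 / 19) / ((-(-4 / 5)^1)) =75 / 76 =0.99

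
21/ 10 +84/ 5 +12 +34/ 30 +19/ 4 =2207/ 60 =36.78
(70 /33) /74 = 35 /1221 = 0.03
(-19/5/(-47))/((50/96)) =0.16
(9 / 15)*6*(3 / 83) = 54 / 415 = 0.13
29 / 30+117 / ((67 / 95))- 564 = -798247 / 2010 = -397.14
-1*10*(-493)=4930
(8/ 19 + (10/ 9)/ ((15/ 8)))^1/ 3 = 520/ 1539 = 0.34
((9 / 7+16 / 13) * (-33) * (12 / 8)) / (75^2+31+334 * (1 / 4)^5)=-5803776 / 263539549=-0.02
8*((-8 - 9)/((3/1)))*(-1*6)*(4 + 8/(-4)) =544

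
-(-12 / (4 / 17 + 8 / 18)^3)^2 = -115449244262361 / 79082438656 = -1459.86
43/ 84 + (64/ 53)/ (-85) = 188339/ 378420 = 0.50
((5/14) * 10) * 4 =100/7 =14.29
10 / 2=5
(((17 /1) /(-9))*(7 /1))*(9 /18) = -119 /18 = -6.61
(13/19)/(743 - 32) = 13/13509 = 0.00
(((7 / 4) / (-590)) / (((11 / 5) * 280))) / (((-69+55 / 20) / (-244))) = -61 / 3439700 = -0.00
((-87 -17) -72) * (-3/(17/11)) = 5808/17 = 341.65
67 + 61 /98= 6627 /98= 67.62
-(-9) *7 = 63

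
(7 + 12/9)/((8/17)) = 425/24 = 17.71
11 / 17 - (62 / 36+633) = -634.08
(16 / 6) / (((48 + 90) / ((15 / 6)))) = 10 / 207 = 0.05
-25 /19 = -1.32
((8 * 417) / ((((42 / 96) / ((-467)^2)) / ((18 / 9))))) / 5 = 23281436928 / 35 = 665183912.23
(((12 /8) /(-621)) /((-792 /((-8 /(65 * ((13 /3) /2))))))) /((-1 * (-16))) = -1 /92355120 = -0.00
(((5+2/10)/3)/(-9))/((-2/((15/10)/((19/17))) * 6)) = 0.02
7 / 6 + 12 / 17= 191 / 102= 1.87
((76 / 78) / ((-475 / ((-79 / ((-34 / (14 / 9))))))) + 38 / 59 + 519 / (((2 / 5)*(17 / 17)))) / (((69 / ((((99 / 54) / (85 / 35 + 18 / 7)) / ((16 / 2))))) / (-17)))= -251357096837 / 17147052000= -14.66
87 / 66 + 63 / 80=1853 / 880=2.11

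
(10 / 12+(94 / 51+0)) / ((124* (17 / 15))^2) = 20475 / 151084576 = 0.00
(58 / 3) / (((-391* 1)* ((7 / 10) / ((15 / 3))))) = -2900 / 8211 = -0.35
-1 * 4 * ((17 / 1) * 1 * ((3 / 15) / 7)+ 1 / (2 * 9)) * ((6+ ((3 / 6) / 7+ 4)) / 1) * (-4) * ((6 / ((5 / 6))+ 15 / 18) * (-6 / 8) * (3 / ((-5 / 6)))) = 11587521 / 6125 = 1891.84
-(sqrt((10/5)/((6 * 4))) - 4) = 4 - sqrt(3)/6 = 3.71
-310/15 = -62/3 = -20.67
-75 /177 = -25 /59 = -0.42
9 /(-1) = -9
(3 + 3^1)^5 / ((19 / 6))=46656 / 19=2455.58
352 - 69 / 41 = 14363 / 41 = 350.32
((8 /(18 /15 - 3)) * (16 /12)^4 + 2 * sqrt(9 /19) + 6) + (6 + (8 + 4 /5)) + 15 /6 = 10.63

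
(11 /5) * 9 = 99 /5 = 19.80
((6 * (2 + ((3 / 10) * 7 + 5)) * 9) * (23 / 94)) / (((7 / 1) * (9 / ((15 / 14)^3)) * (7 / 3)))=1816425 / 1805552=1.01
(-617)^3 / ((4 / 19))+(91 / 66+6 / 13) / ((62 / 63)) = -4945917094873 / 4433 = -1115704284.88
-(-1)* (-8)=-8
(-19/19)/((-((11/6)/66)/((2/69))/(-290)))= -302.61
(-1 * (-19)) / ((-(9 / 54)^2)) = -684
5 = 5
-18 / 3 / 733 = -6 / 733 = -0.01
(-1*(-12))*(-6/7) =-72/7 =-10.29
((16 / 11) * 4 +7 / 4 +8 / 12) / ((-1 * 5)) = -1087 / 660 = -1.65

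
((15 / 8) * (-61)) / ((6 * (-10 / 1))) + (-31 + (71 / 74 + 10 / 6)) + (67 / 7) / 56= -4576889 / 174048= -26.30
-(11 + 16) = -27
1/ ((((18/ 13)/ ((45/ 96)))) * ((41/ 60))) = 325/ 656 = 0.50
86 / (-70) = -43 / 35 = -1.23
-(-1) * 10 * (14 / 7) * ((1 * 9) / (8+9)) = 180 / 17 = 10.59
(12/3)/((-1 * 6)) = -2/3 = -0.67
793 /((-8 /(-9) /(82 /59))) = 292617 /236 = 1239.90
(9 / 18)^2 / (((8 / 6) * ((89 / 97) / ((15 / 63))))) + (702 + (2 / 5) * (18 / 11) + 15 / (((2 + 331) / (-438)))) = 13854034911 / 20284880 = 682.97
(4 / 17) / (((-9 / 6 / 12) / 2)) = -64 / 17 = -3.76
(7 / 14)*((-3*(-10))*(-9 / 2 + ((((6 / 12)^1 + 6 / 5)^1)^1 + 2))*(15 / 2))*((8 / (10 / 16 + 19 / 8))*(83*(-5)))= 99600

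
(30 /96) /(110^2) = 1 /38720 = 0.00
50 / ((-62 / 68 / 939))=-1596300 / 31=-51493.55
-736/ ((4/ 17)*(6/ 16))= -25024/ 3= -8341.33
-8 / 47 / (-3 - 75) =4 / 1833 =0.00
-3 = -3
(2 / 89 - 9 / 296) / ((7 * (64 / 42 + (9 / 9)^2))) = -627 / 1396232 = -0.00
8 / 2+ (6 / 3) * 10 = 24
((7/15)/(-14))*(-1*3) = 1/10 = 0.10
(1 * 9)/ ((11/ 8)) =72/ 11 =6.55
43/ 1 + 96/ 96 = 44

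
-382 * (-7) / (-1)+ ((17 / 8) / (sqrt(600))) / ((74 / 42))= -2674+ 119 * sqrt(6) / 5920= -2673.95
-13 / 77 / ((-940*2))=13 / 144760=0.00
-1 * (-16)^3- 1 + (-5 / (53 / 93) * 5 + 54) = 217572 / 53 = 4105.13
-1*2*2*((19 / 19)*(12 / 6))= -8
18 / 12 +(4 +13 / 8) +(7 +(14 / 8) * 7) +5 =251 / 8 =31.38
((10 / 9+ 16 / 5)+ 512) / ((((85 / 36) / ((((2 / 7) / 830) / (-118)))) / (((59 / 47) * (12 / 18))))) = -92936 / 174082125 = -0.00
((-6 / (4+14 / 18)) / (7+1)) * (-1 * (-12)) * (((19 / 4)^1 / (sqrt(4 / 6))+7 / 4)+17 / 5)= -1539 * sqrt(6) / 344 - 8343 / 860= -20.66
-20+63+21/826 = 43.03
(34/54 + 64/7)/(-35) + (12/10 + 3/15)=7414/6615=1.12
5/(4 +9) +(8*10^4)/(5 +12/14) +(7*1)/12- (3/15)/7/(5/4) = 15289057841/1119300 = 13659.48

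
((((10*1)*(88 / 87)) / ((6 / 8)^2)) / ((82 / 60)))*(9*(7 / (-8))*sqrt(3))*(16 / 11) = -179200*sqrt(3) / 1189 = -261.05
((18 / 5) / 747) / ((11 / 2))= 4 / 4565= 0.00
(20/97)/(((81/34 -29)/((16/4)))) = -544/17557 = -0.03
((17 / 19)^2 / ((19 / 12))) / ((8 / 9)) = 7803 / 13718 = 0.57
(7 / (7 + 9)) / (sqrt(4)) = 7 / 32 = 0.22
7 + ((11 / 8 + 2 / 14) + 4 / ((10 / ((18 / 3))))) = 3057 / 280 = 10.92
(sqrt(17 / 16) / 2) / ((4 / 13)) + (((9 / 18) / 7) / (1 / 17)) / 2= 17 / 28 + 13 * sqrt(17) / 32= 2.28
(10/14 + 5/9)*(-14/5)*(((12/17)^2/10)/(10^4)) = -16/903125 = -0.00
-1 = -1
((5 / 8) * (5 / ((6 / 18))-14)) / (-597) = -0.00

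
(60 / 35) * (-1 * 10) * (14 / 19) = -240 / 19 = -12.63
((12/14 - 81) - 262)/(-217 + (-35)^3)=2395/301644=0.01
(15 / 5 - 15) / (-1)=12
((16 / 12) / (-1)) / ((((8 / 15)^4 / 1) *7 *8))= -16875 / 57344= -0.29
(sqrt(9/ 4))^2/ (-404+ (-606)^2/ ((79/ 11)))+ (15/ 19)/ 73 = 241446957/ 22234608640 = 0.01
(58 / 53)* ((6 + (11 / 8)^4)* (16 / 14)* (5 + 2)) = 1137293 / 13568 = 83.82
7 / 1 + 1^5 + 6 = 14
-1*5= -5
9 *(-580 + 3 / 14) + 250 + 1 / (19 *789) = -1042669009 / 209874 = -4968.07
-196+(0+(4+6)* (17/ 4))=-307/ 2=-153.50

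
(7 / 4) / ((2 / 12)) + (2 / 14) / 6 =221 / 21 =10.52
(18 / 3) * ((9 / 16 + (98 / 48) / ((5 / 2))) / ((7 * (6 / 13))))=4303 / 1680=2.56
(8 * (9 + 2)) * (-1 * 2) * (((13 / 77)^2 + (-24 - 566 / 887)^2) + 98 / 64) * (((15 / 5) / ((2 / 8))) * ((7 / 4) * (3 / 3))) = -272539234000347 / 121162426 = -2249370.89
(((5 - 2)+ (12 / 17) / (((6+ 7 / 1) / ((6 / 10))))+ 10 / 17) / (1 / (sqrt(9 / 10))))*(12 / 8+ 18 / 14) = 36009*sqrt(10) / 11900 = 9.57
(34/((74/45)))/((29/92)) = 65.59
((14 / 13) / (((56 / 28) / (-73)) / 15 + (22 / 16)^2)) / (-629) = -981120 / 1082364959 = -0.00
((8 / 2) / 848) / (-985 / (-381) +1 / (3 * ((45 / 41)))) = 17145 / 10500784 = 0.00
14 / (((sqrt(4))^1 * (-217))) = -1 / 31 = -0.03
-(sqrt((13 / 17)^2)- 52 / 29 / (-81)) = -0.79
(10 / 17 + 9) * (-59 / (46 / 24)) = -115404 / 391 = -295.15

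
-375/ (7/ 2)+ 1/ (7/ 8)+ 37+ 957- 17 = 871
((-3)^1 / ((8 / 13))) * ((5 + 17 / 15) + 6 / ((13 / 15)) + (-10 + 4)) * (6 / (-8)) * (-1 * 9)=-1161 / 5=-232.20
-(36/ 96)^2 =-9/ 64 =-0.14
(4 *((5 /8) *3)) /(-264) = -5 /176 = -0.03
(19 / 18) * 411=2603 / 6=433.83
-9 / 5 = -1.80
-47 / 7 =-6.71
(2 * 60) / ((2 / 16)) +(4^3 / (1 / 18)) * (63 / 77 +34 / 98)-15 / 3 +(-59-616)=874376 / 539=1622.22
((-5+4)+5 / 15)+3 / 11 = -13 / 33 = -0.39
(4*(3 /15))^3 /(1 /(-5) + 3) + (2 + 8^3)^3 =23764430232 /175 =135796744.18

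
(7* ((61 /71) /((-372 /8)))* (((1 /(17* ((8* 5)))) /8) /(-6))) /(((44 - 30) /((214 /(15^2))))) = 6527 /24246216000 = 0.00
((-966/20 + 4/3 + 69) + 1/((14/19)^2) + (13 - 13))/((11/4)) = 70193/8085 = 8.68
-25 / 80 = -5 / 16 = -0.31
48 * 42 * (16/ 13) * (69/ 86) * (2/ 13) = 2225664/ 7267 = 306.27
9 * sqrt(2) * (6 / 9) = 6 * sqrt(2) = 8.49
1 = 1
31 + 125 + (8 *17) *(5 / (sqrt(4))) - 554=-58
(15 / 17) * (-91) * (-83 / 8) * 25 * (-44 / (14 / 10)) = -22254375 / 34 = -654540.44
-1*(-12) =12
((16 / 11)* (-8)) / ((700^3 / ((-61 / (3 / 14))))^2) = -0.00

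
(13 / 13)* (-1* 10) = -10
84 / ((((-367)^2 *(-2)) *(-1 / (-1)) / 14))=-588 / 134689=-0.00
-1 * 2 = -2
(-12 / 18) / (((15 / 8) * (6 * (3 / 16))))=-128 / 405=-0.32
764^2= 583696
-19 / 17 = -1.12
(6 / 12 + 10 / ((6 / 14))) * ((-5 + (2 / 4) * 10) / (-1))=0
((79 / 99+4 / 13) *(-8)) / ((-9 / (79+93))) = 1958048 / 11583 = 169.04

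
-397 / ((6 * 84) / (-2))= 397 / 252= 1.58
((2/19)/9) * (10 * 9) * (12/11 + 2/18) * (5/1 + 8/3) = 54740/5643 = 9.70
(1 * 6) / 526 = 3 / 263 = 0.01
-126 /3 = -42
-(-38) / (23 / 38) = 1444 / 23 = 62.78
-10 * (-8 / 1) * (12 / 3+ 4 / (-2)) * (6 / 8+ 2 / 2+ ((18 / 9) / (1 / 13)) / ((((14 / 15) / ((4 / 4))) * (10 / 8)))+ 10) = 38120 / 7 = 5445.71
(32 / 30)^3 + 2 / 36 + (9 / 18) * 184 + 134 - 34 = 1304567 / 6750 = 193.27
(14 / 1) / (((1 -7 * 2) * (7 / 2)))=-4 / 13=-0.31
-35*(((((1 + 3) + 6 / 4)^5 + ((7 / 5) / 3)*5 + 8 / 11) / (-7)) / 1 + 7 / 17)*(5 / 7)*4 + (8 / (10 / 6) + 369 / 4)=11309345989 / 157080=71997.36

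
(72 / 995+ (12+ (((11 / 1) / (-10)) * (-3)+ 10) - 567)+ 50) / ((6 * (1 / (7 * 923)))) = -2107016093 / 3980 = -529401.03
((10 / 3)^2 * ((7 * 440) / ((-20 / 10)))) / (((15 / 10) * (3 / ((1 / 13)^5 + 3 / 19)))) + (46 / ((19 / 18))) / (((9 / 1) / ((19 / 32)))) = -2731502013679 / 4571359416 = -597.53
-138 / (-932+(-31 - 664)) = 138 / 1627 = 0.08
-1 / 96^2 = -1 / 9216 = -0.00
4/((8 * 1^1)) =1/2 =0.50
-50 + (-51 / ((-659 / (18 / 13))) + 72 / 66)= -4598948 / 94237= -48.80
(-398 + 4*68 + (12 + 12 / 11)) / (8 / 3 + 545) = -3726 / 18073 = -0.21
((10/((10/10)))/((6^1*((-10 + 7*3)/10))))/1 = 50/33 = 1.52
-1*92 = -92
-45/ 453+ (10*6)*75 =679485/ 151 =4499.90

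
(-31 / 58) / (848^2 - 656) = -31 / 41669984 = -0.00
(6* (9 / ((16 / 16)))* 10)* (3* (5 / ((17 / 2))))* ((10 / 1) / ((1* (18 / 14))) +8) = 255600 / 17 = 15035.29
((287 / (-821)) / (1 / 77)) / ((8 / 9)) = -198891 / 6568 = -30.28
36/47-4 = -152/47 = -3.23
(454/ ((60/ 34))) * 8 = 30872/ 15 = 2058.13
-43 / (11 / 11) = -43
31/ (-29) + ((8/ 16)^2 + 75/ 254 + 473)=6960521/ 14732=472.48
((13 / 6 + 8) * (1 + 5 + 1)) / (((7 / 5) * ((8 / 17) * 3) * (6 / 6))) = 5185 / 144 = 36.01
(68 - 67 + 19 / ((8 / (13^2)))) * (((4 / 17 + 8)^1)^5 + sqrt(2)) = 3219 * sqrt(2) / 8 + 21640693200000 / 1419857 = 15242028.71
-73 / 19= -3.84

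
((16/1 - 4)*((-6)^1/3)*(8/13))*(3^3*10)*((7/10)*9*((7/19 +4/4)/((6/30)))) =-171890.53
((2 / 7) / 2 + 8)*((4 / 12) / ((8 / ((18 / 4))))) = 171 / 112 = 1.53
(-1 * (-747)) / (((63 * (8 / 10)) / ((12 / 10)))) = 249 / 14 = 17.79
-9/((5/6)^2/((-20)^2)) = -5184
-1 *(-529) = 529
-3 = -3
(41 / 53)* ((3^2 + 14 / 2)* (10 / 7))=6560 / 371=17.68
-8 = -8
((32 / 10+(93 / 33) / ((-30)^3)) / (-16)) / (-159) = 950369 / 755568000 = 0.00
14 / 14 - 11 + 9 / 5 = -41 / 5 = -8.20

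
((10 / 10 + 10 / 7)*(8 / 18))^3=314432 / 250047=1.26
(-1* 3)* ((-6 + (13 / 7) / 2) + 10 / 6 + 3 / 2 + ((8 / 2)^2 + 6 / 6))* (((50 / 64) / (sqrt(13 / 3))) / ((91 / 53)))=-420025* sqrt(39) / 264992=-9.90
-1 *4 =-4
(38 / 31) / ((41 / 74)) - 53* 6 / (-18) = 75799 / 3813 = 19.88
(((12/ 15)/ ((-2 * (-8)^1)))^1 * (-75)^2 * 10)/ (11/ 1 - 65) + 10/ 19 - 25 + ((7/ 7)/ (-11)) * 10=-194285/ 2508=-77.47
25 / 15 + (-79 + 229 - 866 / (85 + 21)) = 22816 / 159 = 143.50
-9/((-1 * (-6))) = -3/2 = -1.50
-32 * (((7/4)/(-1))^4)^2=-5764801/2048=-2814.84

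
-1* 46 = -46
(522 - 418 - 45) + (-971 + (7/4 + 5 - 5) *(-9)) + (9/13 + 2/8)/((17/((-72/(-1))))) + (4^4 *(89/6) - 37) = 7522595/2652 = 2836.57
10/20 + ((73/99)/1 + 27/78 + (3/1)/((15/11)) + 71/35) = 261806/45045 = 5.81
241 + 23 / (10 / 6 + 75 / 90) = 1251 / 5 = 250.20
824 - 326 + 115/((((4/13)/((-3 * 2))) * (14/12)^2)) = -56328/49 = -1149.55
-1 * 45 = -45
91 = 91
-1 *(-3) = 3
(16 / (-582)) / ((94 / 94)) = -8 / 291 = -0.03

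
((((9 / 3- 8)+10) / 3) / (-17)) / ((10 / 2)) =-1 / 51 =-0.02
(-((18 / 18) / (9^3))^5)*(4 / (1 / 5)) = -20 / 205891132094649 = -0.00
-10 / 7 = -1.43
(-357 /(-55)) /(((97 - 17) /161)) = 57477 /4400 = 13.06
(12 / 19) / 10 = 6 / 95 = 0.06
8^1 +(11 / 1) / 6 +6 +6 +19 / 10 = 356 / 15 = 23.73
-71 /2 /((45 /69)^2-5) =37559 /4840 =7.76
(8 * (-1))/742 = -0.01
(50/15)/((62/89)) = 445/93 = 4.78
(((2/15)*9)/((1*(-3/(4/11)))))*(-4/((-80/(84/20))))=-0.03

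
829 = 829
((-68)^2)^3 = 98867482624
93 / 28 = 3.32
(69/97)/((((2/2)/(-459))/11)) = -348381/97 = -3591.56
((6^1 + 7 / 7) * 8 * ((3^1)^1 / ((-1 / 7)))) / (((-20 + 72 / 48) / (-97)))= -228144 / 37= -6166.05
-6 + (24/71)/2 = -414/71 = -5.83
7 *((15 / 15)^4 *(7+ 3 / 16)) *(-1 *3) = -2415 / 16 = -150.94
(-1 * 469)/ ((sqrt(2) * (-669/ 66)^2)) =-113498 * sqrt(2)/ 49729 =-3.23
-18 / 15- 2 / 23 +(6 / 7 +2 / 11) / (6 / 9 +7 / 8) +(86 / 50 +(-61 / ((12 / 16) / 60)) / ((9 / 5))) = -39955149391 / 14743575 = -2710.00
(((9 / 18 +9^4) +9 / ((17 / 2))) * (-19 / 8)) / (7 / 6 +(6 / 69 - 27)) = 15395763 / 25432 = 605.37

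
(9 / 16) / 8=9 / 128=0.07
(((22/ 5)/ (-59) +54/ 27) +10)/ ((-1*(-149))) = 0.08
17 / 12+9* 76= 685.42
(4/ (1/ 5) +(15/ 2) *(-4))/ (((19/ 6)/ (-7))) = 420/ 19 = 22.11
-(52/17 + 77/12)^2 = -3736489/41616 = -89.78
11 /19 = 0.58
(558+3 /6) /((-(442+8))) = -1117 /900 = -1.24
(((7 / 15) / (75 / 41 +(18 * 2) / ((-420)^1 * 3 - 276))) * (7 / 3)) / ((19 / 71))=18257792 / 8102835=2.25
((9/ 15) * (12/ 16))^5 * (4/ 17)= 59049/ 13600000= 0.00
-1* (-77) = 77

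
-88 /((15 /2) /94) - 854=-29354 /15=-1956.93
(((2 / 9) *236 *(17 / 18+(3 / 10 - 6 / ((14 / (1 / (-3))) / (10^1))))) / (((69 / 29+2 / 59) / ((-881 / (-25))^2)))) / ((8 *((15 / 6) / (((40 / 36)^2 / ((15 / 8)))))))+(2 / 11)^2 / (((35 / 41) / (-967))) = 502839165715408972 / 215114461340625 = 2337.54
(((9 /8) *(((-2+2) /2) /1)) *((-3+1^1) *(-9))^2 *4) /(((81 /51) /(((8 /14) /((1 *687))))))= 0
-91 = -91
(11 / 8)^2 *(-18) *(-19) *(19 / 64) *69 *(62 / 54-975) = -13208304461 / 1024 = -12898734.83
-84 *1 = -84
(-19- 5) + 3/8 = -189/8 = -23.62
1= 1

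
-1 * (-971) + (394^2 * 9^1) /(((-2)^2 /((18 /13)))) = 6299681 /13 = 484590.85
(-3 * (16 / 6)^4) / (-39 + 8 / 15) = 20480 / 5193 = 3.94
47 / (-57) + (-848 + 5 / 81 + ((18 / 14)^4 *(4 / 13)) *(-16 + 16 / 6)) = -41310383278 / 48036807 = -859.97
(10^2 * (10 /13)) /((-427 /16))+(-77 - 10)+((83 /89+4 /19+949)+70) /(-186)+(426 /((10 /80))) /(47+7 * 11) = -59259729016 /872966913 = -67.88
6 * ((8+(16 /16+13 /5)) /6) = 58 /5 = 11.60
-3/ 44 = -0.07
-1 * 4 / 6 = -2 / 3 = -0.67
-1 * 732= -732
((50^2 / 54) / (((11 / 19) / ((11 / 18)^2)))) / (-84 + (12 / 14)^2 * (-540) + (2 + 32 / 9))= -6400625 / 101843244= -0.06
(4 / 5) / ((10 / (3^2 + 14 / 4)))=1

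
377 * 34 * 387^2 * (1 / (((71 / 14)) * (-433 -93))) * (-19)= 255325292586 / 18673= 13673501.45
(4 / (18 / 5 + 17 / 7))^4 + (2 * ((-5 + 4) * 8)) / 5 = -3.01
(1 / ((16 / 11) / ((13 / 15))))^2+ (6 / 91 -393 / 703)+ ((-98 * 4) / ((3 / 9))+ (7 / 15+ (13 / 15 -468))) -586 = -8212799585723 / 3684844800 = -2228.80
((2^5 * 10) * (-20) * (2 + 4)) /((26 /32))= -614400 /13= -47261.54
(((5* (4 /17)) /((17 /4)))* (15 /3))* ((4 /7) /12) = 400 /6069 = 0.07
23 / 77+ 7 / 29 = 1206 / 2233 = 0.54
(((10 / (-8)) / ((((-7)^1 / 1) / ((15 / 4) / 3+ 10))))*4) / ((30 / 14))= 3.75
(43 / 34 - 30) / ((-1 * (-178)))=-977 / 6052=-0.16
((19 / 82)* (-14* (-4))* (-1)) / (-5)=532 / 205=2.60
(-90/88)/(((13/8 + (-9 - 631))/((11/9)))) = 10/5107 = 0.00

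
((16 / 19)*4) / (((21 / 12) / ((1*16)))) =4096 / 133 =30.80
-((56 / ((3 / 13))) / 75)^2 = -10.47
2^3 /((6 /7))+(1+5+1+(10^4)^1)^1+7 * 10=30259 /3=10086.33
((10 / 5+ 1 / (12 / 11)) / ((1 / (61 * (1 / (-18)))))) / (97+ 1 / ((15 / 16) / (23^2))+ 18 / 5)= -10675 / 718056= -0.01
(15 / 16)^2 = 225 / 256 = 0.88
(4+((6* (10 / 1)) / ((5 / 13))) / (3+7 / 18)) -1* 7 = 2625 / 61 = 43.03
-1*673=-673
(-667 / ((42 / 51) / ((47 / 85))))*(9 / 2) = -2015.29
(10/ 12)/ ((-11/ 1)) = -5/ 66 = -0.08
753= 753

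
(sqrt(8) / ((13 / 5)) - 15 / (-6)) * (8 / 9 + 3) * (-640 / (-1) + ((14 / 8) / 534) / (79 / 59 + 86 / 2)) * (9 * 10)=3129154921375 * sqrt(2) / 18160272 + 3129154921375 / 5587776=803679.97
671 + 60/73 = 49043/73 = 671.82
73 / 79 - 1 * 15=-1112 / 79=-14.08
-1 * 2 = -2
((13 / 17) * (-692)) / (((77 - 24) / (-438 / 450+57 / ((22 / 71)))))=-1358031662 / 743325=-1826.97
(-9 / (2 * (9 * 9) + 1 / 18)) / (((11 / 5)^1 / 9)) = -7290 / 32087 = -0.23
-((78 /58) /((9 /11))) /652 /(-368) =143 /20874432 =0.00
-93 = -93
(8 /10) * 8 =32 /5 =6.40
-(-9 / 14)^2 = -81 / 196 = -0.41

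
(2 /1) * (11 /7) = 22 /7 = 3.14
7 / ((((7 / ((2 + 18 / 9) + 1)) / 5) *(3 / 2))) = 50 / 3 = 16.67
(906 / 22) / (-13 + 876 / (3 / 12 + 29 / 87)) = 3171 / 114631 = 0.03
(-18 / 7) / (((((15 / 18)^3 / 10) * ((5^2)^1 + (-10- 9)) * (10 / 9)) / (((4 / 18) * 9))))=-11664 / 875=-13.33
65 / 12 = 5.42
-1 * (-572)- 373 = 199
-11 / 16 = -0.69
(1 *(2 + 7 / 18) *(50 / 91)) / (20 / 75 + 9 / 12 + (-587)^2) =21500 / 5644056873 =0.00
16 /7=2.29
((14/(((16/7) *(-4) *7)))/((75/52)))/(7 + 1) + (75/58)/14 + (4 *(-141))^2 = 309952813927/974400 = 318096.07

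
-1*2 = -2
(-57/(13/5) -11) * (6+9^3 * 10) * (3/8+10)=-32397888/13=-2492145.23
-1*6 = -6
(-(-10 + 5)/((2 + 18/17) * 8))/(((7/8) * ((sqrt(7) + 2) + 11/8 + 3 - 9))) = 510/91 + 1360 * sqrt(7)/637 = 11.25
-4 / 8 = -1 / 2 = -0.50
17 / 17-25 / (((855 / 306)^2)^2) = 1921689 / 3258025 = 0.59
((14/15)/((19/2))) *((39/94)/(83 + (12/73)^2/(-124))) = 4295174/8745966095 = 0.00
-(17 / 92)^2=-289 / 8464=-0.03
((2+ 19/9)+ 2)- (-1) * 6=109/9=12.11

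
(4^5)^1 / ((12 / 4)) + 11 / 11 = 342.33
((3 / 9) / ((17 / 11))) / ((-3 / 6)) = -22 / 51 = -0.43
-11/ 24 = -0.46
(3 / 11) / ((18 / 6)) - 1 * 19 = -208 / 11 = -18.91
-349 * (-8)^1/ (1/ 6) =16752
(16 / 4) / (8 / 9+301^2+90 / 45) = 36 / 815435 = 0.00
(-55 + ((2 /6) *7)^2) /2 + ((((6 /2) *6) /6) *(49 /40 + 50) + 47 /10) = 133.60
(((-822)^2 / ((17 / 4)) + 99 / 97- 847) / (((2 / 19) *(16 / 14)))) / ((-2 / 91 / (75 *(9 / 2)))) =-532592518328325 / 26384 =-20186193084.00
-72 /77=-0.94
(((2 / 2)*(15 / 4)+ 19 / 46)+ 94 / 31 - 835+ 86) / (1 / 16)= -8462508 / 713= -11868.88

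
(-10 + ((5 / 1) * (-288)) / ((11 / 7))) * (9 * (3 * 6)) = -1650780 / 11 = -150070.91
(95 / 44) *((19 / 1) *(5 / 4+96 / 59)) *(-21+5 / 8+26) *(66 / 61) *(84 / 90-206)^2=434861450877 / 14396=30207102.73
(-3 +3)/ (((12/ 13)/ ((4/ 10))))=0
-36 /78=-6 /13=-0.46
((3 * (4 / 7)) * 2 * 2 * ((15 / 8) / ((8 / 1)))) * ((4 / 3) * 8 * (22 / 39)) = 880 / 91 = 9.67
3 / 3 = 1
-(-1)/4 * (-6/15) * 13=-13/10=-1.30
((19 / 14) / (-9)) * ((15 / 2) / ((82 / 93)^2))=-273885 / 188272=-1.45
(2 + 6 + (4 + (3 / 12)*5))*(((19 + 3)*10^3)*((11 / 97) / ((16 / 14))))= 5611375 / 194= 28924.61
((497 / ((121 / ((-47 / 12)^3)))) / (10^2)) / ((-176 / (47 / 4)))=0.16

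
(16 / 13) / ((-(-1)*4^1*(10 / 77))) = 154 / 65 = 2.37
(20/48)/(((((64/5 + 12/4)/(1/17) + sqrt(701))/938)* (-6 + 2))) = -15746675/42866976 + 58625* sqrt(701)/42866976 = -0.33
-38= -38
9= 9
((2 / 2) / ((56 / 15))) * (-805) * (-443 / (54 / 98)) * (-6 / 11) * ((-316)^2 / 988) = -77897197525 / 8151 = -9556765.74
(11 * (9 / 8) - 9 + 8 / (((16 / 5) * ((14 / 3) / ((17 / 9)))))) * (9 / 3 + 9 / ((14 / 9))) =38.54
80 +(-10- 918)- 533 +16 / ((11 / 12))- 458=-20037 / 11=-1821.55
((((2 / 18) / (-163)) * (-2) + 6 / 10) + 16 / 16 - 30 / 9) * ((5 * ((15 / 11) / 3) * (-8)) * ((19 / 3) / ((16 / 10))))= 6034400 / 48411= 124.65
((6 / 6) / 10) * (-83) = -83 / 10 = -8.30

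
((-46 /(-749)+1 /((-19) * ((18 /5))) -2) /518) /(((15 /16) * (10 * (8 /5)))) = -500329 /1990347660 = -0.00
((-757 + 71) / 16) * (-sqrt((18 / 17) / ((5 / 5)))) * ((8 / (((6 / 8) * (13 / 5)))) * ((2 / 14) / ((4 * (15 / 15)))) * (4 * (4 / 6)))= 1960 * sqrt(34) / 663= 17.24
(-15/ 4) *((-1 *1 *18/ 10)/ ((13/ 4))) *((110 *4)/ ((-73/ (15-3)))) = -142560/ 949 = -150.22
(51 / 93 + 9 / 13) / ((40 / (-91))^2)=3185 / 496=6.42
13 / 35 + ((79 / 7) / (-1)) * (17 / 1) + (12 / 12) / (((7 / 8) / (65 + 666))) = 22538 / 35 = 643.94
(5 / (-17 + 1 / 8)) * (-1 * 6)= 16 / 9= 1.78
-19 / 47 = -0.40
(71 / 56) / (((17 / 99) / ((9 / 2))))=63261 / 1904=33.23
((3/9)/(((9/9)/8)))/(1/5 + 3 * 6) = 40/273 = 0.15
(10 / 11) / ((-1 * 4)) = -5 / 22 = -0.23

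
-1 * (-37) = 37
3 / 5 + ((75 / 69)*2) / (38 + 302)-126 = -125.39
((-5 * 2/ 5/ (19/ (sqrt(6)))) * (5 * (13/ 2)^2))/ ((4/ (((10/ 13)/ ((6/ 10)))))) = -1625 * sqrt(6)/ 228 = -17.46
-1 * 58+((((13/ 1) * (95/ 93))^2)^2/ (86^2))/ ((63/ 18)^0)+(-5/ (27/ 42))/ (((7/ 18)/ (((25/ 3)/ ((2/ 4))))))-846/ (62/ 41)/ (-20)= -496765980603509/ 1383148166490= -359.16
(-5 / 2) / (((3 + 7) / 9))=-9 / 4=-2.25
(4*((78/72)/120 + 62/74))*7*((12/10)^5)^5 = 2262.06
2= 2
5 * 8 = 40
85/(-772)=-85/772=-0.11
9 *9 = 81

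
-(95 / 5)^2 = -361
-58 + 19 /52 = -57.63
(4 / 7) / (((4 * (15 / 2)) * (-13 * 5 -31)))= -1 / 5040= -0.00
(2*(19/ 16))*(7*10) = 665/ 4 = 166.25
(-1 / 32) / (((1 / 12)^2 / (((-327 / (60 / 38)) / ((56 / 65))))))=242307 / 224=1081.73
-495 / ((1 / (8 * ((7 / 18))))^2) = -43120 / 9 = -4791.11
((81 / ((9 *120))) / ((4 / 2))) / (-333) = -1 / 8880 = -0.00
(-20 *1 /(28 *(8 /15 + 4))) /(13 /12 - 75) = 225 /105553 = 0.00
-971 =-971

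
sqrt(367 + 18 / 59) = sqrt(1278589) / 59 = 19.17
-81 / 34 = -2.38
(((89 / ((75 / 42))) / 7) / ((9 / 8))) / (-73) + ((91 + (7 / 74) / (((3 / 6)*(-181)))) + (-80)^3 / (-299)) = 59309147104628 / 32889469275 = 1803.29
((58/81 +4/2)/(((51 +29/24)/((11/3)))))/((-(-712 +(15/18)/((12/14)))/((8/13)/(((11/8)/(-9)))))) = -40960/37904503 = -0.00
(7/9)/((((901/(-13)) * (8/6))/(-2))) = 91/5406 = 0.02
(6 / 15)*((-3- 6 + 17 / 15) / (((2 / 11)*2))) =-649 / 75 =-8.65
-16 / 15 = -1.07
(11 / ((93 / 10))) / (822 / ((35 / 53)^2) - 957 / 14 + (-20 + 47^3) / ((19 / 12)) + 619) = 5120500 / 294361977057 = 0.00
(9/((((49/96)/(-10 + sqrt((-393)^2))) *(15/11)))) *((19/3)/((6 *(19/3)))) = 202224/245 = 825.40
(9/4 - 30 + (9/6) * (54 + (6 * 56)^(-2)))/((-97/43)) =-172335787/7300608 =-23.61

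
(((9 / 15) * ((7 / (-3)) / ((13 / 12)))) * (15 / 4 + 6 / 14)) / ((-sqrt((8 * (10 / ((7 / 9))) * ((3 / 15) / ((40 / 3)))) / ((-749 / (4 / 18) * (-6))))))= 189 * sqrt(1070) / 10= 618.24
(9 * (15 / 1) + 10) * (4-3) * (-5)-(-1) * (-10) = -735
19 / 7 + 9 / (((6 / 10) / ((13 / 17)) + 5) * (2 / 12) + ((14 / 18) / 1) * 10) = 134021 / 35798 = 3.74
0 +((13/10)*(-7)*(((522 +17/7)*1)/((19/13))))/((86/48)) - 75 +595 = -5320588/4085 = -1302.47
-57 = -57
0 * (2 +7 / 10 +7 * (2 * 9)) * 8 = 0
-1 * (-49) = 49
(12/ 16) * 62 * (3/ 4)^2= 837/ 32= 26.16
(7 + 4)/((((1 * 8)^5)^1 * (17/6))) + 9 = 2506785/278528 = 9.00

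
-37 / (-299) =0.12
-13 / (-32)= 13 / 32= 0.41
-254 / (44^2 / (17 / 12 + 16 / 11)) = -48133 / 127776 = -0.38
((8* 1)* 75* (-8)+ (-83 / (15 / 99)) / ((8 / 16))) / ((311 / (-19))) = 560082 / 1555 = 360.18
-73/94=-0.78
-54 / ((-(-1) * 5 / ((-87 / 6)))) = 783 / 5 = 156.60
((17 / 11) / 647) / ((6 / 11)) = 17 / 3882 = 0.00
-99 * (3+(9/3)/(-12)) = -1089/4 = -272.25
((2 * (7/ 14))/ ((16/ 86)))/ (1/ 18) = 387/ 4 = 96.75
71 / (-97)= -71 / 97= -0.73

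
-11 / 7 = -1.57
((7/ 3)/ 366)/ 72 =0.00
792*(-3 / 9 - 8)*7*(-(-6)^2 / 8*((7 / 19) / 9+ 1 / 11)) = 520800 / 19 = 27410.53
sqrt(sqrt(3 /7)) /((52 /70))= 5 * 3^(1 /4) * 7^(3 /4) /26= 1.09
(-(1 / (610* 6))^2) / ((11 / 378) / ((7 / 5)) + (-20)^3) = 147 / 15753184669000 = 0.00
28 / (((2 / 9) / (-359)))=-45234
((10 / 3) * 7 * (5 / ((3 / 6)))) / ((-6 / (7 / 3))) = -2450 / 27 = -90.74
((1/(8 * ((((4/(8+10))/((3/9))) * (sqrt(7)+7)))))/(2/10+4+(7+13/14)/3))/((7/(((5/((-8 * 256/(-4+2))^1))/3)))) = 25/23543808-25 * sqrt(7)/164806656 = 0.00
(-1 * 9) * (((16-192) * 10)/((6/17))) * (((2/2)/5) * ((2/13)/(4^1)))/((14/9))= 20196/91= 221.93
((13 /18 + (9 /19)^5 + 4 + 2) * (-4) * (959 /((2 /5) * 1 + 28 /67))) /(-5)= 141014633809 /22284891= 6327.81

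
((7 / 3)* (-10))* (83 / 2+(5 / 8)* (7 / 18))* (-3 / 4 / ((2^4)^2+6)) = 210385 / 75456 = 2.79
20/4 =5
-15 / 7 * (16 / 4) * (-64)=3840 / 7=548.57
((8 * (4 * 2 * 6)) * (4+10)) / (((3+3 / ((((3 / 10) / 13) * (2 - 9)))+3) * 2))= -2352 / 11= -213.82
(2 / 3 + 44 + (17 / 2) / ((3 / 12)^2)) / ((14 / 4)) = 1084 / 21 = 51.62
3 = 3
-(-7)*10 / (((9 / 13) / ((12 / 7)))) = 520 / 3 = 173.33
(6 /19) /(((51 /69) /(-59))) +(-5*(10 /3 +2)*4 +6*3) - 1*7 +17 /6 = -228763 /1938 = -118.04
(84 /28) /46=3 /46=0.07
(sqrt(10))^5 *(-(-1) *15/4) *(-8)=-3000 *sqrt(10)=-9486.83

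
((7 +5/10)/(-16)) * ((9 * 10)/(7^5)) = -675/268912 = -0.00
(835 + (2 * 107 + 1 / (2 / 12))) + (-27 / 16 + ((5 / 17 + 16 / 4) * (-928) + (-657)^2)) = 116611125 / 272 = 428717.37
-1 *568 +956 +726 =1114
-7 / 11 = -0.64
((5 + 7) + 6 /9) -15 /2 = 31 /6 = 5.17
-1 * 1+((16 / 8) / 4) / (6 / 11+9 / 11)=-19 / 30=-0.63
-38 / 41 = -0.93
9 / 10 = 0.90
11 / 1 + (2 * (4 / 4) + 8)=21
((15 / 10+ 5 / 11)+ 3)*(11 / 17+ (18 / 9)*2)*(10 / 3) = 43055 / 561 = 76.75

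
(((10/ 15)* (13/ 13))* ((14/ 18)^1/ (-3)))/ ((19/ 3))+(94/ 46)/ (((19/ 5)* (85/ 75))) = 89701/ 200583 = 0.45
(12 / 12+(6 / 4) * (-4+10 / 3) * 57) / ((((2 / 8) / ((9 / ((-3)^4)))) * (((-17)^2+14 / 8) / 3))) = -896 / 3489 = -0.26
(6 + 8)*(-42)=-588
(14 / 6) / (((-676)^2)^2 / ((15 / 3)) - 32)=35 / 626481193248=0.00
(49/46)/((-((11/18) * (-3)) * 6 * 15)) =49/7590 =0.01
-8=-8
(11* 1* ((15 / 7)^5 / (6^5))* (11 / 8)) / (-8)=-378125 / 34420736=-0.01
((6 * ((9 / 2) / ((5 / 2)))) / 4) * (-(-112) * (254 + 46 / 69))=385056 / 5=77011.20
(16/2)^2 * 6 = 384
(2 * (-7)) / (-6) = 7 / 3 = 2.33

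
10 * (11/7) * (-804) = -88440/7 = -12634.29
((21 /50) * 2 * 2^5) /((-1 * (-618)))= 112 /2575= 0.04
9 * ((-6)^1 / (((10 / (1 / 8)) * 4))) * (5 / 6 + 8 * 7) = -9.59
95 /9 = 10.56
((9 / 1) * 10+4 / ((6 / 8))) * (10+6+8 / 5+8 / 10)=26312 / 15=1754.13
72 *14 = 1008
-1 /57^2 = -1 /3249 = -0.00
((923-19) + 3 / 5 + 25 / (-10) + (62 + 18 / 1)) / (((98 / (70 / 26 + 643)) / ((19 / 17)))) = 111879429 / 15470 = 7232.03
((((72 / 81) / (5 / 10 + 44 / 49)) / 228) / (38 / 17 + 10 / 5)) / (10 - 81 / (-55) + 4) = 45815 / 1076564358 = 0.00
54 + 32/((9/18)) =118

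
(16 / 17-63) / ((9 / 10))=-10550 / 153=-68.95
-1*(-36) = 36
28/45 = 0.62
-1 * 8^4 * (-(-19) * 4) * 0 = 0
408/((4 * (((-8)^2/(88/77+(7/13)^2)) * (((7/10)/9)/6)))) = 11670075/66248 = 176.16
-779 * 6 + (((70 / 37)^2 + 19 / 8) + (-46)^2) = -27950005 / 10952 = -2552.05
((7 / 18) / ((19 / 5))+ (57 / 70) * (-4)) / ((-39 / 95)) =37763 / 4914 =7.68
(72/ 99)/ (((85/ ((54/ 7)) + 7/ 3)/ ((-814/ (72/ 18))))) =-7992/ 721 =-11.08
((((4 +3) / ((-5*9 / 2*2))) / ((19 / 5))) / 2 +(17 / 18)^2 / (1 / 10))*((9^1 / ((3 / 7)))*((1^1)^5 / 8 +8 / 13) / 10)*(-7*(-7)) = 22607816 / 33345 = 678.00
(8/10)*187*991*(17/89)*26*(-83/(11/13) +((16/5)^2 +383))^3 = 15926753837231212778816/841328125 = 18930490214185.12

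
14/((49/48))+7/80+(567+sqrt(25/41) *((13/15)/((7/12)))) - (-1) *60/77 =52 *sqrt(41)/287+3582539/6160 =582.74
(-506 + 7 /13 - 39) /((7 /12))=-84936 /91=-933.36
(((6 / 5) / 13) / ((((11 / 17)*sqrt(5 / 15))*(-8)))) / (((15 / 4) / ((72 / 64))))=-0.01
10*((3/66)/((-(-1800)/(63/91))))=1/5720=0.00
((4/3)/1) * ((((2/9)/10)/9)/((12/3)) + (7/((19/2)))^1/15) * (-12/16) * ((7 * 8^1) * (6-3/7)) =-39806/2565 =-15.52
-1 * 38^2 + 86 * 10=-584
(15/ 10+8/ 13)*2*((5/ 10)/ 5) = 11/ 26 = 0.42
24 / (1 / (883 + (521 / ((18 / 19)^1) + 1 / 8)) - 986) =-1238172 / 50868197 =-0.02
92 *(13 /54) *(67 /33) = 44.97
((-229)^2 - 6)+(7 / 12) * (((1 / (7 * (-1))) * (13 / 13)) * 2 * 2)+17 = 157355 / 3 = 52451.67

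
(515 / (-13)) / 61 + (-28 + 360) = 262761 / 793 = 331.35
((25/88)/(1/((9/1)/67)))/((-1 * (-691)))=0.00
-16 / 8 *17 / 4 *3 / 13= -1.96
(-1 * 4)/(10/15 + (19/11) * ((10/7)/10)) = -924/211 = -4.38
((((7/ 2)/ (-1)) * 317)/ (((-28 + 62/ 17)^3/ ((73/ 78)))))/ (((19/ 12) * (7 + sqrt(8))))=5570894917/ 718591098888 - 795842131 * sqrt(2)/ 359295549444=0.00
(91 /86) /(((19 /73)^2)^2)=2584239931 /11207606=230.58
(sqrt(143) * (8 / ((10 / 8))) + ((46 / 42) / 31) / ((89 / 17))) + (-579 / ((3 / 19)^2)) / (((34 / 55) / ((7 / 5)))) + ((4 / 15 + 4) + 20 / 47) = -24346359877829 / 462932610 + 32 * sqrt(143) / 5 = -52515.05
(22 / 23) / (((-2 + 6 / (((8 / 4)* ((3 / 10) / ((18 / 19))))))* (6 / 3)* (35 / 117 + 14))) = 24453 / 5464018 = 0.00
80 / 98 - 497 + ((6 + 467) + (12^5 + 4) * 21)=256051108 / 49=5225532.82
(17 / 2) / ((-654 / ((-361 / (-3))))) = -6137 / 3924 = -1.56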